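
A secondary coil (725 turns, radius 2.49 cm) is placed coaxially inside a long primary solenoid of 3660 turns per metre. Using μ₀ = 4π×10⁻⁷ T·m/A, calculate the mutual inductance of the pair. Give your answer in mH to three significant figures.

The outer solenoid produces a uniform field B₁ = μ₀n₁I₁ across the inner coil,
so the flux linkage is N₂Φ = N₂B₁A₂ = μ₀n₁N₂A₂·I₁, giving M = μ₀n₁N₂A₂.
A₂ = πr² = π(2.490×10^-2 m)² = 1.948×10^-3 m².
M = (4π×10⁻⁷)(3660)(725)(1.948×10^-3) = 6.49498×10^-3 H.

M ≈ 6.49 mH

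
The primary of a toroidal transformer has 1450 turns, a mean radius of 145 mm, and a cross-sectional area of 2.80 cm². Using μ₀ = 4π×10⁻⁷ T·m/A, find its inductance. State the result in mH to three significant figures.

L ≈ 0.812 mH

For a thin toroid, L = μ₀N²A/(2πR).
L = (4π×10⁻⁷)(1450)²(2.800×10^-4) / (2π×0.145 m) = 8.120×10^-4 H.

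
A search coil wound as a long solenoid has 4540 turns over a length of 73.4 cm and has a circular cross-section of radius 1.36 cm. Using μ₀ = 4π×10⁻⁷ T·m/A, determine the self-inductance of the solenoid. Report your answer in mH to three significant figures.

L ≈ 20.5 mH

A = πr² = π(1.360×10^-2 m)² = 5.811×10^-4 m².
For a long solenoid, L = μ₀N²A/ℓ.
L = (4π×10⁻⁷)(4540)²(5.811×10^-4)/(0.734 m) = 2.050×10^-2 H.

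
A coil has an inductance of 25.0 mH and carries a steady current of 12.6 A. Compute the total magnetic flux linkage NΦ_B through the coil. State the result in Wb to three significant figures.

From L = NΦ_B/I, the flux linkage is NΦ_B = LI.
NΦ_B = (2.500×10^-2 H)(12.6 A) = 0.315 Wb.

NΦ_B ≈ 0.315 Wb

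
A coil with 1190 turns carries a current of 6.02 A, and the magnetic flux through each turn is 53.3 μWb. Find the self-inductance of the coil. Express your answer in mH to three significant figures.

L ≈ 10.5 mH

Self-inductance is defined by L = NΦ_B/I (flux linkage over current).
L = (1190)(5.330×10^-5 Wb)/(6.02 A) = 1.054×10^-2 H.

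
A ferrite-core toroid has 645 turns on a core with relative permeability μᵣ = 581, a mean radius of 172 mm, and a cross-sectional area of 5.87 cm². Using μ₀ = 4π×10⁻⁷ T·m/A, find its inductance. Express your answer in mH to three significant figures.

L ≈ 165 mH

For a thin toroid, L = μ₀μᵣN²A/(2πR).
L = (4π×10⁻⁷)(581)(645)²(5.870×10^-4) / (2π×0.172 m) = 0.165 H.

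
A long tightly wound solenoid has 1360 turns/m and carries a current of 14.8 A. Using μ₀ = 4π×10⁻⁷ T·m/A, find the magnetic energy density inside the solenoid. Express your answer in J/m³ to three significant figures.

u ≈ 255 J/m³

B = μ₀nI = (4π×10⁻⁷)(1.360×10^3)(14.8) = 2.529×10^-2 T.
u = B²/(2μ₀) = (2.529×10^-2)²/(2×4π×10⁻⁷) = 254.6 J/m³.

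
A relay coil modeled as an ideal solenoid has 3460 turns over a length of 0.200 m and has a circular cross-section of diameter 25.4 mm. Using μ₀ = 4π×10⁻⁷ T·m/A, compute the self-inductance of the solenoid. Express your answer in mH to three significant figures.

A = π(d/2)² = π(1.270×10^-2 m)² = 5.067×10^-4 m².
For a long solenoid, L = μ₀N²A/ℓ.
L = (4π×10⁻⁷)(3460)²(5.067×10^-4)/(0.2 m) = 3.811×10^-2 H.

L ≈ 38.1 mH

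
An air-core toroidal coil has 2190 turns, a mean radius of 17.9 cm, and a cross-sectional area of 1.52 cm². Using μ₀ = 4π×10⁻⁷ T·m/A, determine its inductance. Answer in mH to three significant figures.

For a thin toroid, L = μ₀N²A/(2πR).
L = (4π×10⁻⁷)(2190)²(1.520×10^-4) / (2π×0.179 m) = 8.145×10^-4 H.

L ≈ 0.815 mH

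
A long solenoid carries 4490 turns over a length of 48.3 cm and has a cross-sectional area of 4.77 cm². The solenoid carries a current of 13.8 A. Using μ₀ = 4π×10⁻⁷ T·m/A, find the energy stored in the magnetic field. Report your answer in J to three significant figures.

U ≈ 2.38 J

A = 4.77 cm² = 4.770×10^-4 m².
L = μ₀N²A/ℓ = (4π×10⁻⁷)(4490)²(4.770×10^-4)/(0.483) = 2.502×10^-2 H.
U = ½LI² = ½(2.502×10^-2)(13.8)² = 2.382 J.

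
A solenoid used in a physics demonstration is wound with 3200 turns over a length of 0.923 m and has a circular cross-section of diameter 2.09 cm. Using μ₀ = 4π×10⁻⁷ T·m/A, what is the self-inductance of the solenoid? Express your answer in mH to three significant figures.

A = π(d/2)² = π(1.045×10^-2 m)² = 3.431×10^-4 m².
For a long solenoid, L = μ₀N²A/ℓ.
L = (4π×10⁻⁷)(3200)²(3.431×10^-4)/(0.923 m) = 4.783×10^-3 H.

L ≈ 4.78 mH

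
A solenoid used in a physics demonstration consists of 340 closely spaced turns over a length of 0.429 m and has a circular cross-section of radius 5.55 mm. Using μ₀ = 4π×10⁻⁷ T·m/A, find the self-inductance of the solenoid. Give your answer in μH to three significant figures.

A = πr² = π(5.550×10^-3 m)² = 9.677×10^-5 m².
For a long solenoid, L = μ₀N²A/ℓ.
L = (4π×10⁻⁷)(340)²(9.677×10^-5)/(0.429 m) = 3.277×10^-5 H.

L ≈ 32.8 μH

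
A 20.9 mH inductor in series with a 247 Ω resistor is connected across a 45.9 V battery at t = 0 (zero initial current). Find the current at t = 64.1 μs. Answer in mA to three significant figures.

τ = L/R = 2.090×10^-2/247 = 8.462×10^-5 s; final current I_∞ = ε/R = 45.9/247 = 0.1858 A.
I(t) = I_∞(1 − e^(−t/τ)) with t/τ = 0.758.
I = (0.1858)(1 − e^(−0.758)) = 9.871×10^-2 A.

I ≈ 98.7 mA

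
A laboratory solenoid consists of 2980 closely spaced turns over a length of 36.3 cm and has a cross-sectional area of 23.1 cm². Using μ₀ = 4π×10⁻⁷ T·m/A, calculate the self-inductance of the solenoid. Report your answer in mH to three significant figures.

L ≈ 71.0 mH

A = 23.1 cm² = 2.310×10^-3 m².
For a long solenoid, L = μ₀N²A/ℓ.
L = (4π×10⁻⁷)(2980)²(2.310×10^-3)/(0.363 m) = 7.101×10^-2 H.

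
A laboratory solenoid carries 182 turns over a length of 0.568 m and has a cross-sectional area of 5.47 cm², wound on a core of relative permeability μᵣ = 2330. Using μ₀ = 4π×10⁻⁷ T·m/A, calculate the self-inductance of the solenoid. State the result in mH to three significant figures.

A = 5.47 cm² = 5.470×10^-4 m².
For a long solenoid, L = μ₀μᵣN²A/ℓ.
L = (4π×10⁻⁷)(2330)(182)²(5.470×10^-4)/(0.568 m) = 9.340×10^-2 H.

L ≈ 93.4 mH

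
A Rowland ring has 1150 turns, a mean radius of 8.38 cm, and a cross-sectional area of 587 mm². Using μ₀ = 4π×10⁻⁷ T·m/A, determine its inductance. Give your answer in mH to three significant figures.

For a thin toroid, L = μ₀N²A/(2πR).
L = (4π×10⁻⁷)(1150)²(5.870×10^-4) / (2π×8.380×10^-2 m) = 1.853×10^-3 H.

L ≈ 1.85 mH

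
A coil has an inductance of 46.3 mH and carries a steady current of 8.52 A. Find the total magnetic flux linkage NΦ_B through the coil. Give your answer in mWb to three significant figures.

NΦ_B ≈ 394 mWb

From L = NΦ_B/I, the flux linkage is NΦ_B = LI.
NΦ_B = (4.630×10^-2 H)(8.52 A) = 0.39448 Wb.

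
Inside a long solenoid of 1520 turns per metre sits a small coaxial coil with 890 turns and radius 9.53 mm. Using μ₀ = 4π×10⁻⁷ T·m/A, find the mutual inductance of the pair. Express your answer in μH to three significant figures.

M ≈ 485 μH

The outer solenoid produces a uniform field B₁ = μ₀n₁I₁ across the inner coil,
so the flux linkage is N₂Φ = N₂B₁A₂ = μ₀n₁N₂A₂·I₁, giving M = μ₀n₁N₂A₂.
A₂ = πr² = π(9.530×10^-3 m)² = 2.853×10^-4 m².
M = (4π×10⁻⁷)(1520)(890)(2.853×10^-4) = 4.850×10^-4 H.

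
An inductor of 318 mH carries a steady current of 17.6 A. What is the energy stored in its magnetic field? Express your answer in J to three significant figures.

Stored magnetic energy: U = ½LI².
U = ½(0.318 H)(17.6 A)² = 49.25 J.

U ≈ 49.3 J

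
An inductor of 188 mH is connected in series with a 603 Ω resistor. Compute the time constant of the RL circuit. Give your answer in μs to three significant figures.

τ ≈ 312 μs

τ = L/R = (0.188 H)/(603 Ω) = 3.118×10^-4 s.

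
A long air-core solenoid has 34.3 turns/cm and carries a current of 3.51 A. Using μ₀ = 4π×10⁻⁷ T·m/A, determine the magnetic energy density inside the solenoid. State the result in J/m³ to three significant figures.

B = μ₀nI = (4π×10⁻⁷)(3.430×10^3)(3.51) = 1.513×10^-2 T.
u = B²/(2μ₀) = (1.513×10^-2)²/(2×4π×10⁻⁷) = 91.07 J/m³.

u ≈ 91.1 J/m³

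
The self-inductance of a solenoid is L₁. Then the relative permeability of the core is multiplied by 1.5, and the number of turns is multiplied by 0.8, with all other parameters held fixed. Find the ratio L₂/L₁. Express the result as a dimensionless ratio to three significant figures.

L₂/L₁ = 0.960

For a solenoid, L ∝ μᵣN²A/ℓ.
L₂/L₁ = (1.5) × (0.8)^2 = 0.960.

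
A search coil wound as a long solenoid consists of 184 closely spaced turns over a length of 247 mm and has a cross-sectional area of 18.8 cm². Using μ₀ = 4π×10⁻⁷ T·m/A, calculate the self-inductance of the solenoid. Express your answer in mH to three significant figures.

A = 18.8 cm² = 1.880×10^-3 m².
For a long solenoid, L = μ₀N²A/ℓ.
L = (4π×10⁻⁷)(184)²(1.880×10^-3)/(0.247 m) = 3.238×10^-4 H.

L ≈ 0.324 mH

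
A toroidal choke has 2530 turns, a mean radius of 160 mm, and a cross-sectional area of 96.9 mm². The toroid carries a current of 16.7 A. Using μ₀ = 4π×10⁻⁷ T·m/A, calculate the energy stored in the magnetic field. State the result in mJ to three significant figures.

L = μ₀N²A/(2πR) = (4π×10⁻⁷)(2530)²(9.690×10^-5)/(2π×0.16) = 7.753×10^-4 H.
U = ½LI² = ½(7.753×10^-4)(16.7)² = 0.1081 J.

U ≈ 108 mJ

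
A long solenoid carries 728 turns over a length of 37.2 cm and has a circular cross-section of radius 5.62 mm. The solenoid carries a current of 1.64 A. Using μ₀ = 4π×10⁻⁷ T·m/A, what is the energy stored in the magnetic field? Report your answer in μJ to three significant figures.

A = πr² = π(5.620×10^-3 m)² = 9.923×10^-5 m².
L = μ₀N²A/ℓ = (4π×10⁻⁷)(728)²(9.923×10^-5)/(0.372) = 1.776×10^-4 H.
U = ½LI² = ½(1.776×10^-4)(1.64)² = 2.389×10^-4 J.

U ≈ 239 μJ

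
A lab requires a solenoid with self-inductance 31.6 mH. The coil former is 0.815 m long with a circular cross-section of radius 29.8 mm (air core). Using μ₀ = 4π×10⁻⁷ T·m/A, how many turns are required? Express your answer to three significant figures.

N ≈ 2710 turns

A = πr² = π(2.980×10^-2 m)² = 2.790×10^-3 m².
From L = μ₀N²A/ℓ, N = √(Lℓ / (μ₀A)).
N = √[(3.160×10^-2)(0.815) / ((4π×10⁻⁷)×2.790×10^-3)] = √(7.346×10^6) ≈ 2710.4.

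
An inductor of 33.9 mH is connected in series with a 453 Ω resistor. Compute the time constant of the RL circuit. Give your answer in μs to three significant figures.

τ = L/R = (3.390×10^-2 H)/(453 Ω) = 7.483×10^-5 s.

τ ≈ 74.8 μs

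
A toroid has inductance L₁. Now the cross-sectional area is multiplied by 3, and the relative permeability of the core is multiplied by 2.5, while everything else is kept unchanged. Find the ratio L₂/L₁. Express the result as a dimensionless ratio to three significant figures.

For a toroid, L ∝ μᵣN²A/R.
L₂/L₁ = (3) × (2.5) = 7.50.

L₂/L₁ = 7.50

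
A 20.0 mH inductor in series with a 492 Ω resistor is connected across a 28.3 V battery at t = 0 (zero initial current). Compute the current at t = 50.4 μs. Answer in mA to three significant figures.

τ = L/R = 2.000×10^-2/492 = 4.065×10^-5 s; final current I_∞ = ε/R = 28.3/492 = 5.752×10^-2 A.
I(t) = I_∞(1 − e^(−t/τ)) with t/τ = 1.240.
I = (5.752×10^-2)(1 − e^(−1.240)) = 4.087×10^-2 A.

I ≈ 40.9 mA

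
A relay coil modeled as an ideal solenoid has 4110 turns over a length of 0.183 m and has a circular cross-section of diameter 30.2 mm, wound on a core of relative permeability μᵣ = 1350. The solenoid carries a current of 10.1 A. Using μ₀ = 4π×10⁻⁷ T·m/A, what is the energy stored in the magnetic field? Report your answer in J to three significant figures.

U ≈ 5720 J

A = π(d/2)² = π(1.510×10^-2 m)² = 7.163×10^-4 m².
L = μ₀μᵣN²A/ℓ = (4π×10⁻⁷)(1350)(4110)²(7.163×10^-4)/(0.183) = 112.2 H.
U = ½LI² = ½(112.2)(10.1)² = 5.721×10^3 J.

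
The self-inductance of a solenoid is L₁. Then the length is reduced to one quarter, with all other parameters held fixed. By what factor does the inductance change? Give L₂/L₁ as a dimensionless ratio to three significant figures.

L₂/L₁ = 4.00

For a solenoid, L ∝ μᵣN²A/ℓ.
L₂/L₁ = (0.25)^-1 = 4.00.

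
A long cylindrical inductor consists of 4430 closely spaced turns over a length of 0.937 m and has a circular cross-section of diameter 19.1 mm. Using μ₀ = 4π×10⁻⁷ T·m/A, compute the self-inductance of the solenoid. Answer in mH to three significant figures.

A = π(d/2)² = π(9.550×10^-3 m)² = 2.865×10^-4 m².
For a long solenoid, L = μ₀N²A/ℓ.
L = (4π×10⁻⁷)(4430)²(2.865×10^-4)/(0.937 m) = 7.541×10^-3 H.

L ≈ 7.54 mH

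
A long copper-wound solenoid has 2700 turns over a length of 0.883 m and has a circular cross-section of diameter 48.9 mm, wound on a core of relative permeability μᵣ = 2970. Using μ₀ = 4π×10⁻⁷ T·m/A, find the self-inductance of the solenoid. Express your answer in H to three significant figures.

A = π(d/2)² = π(2.445×10^-2 m)² = 1.878×10^-3 m².
For a long solenoid, L = μ₀μᵣN²A/ℓ.
L = (4π×10⁻⁷)(2970)(2700)²(1.878×10^-3)/(0.883 m) = 57.87 H.

L ≈ 57.9 H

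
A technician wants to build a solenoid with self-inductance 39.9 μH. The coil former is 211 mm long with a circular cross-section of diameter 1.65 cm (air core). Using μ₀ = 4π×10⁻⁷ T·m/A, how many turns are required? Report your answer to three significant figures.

N ≈ 177 turns

A = π(d/2)² = π(8.250×10^-3 m)² = 2.138×10^-4 m².
From L = μ₀N²A/ℓ, N = √(Lℓ / (μ₀A)).
N = √[(3.990×10^-5)(0.211) / ((4π×10⁻⁷)×2.138×10^-4)] = √(3.133×10^4) ≈ 177.0.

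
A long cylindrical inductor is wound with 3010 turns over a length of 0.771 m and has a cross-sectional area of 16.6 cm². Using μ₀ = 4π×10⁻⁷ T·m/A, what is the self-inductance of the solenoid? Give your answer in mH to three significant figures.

L ≈ 24.5 mH

A = 16.6 cm² = 1.660×10^-3 m².
For a long solenoid, L = μ₀N²A/ℓ.
L = (4π×10⁻⁷)(3010)²(1.660×10^-3)/(0.771 m) = 2.451×10^-2 H.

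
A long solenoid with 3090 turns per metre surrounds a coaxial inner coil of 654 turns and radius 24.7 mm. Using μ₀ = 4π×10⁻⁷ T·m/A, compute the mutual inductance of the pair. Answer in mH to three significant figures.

The outer solenoid produces a uniform field B₁ = μ₀n₁I₁ across the inner coil,
so the flux linkage is N₂Φ = N₂B₁A₂ = μ₀n₁N₂A₂·I₁, giving M = μ₀n₁N₂A₂.
A₂ = πr² = π(2.470×10^-2 m)² = 1.917×10^-3 m².
M = (4π×10⁻⁷)(3090)(654)(1.917×10^-3) = 4.867×10^-3 H.

M ≈ 4.87 mH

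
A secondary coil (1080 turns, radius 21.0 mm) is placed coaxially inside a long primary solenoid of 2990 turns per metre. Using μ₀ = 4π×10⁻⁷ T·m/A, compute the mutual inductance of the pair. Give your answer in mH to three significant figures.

The outer solenoid produces a uniform field B₁ = μ₀n₁I₁ across the inner coil,
so the flux linkage is N₂Φ = N₂B₁A₂ = μ₀n₁N₂A₂·I₁, giving M = μ₀n₁N₂A₂.
A₂ = πr² = π(2.100×10^-2 m)² = 1.385×10^-3 m².
M = (4π×10⁻⁷)(2990)(1080)(1.385×10^-3) = 5.622×10^-3 H.

M ≈ 5.62 mH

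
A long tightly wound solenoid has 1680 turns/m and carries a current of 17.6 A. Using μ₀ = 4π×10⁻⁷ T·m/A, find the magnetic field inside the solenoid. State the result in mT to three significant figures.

Inside a long solenoid, B = μ₀nI.
B = (4π×10⁻⁷)(1.680×10^3 m⁻¹)(17.6 A) = 3.716×10^-2 T.

B ≈ 37.2 mT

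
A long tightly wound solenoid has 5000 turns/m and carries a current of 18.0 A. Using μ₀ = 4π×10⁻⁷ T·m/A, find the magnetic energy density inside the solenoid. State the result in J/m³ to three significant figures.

B = μ₀nI = (4π×10⁻⁷)(5.000×10^3)(18.0) = 0.1131 T.
u = B²/(2μ₀) = (0.1131)²/(2×4π×10⁻⁷) = 5.089×10^3 J/m³.

u ≈ 5090 J/m³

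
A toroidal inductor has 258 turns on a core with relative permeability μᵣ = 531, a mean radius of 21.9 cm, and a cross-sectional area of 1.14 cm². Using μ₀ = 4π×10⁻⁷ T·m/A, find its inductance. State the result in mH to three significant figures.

L ≈ 3.68 mH

For a thin toroid, L = μ₀μᵣN²A/(2πR).
L = (4π×10⁻⁷)(531)(258)²(1.140×10^-4) / (2π×0.219 m) = 3.680×10^-3 H.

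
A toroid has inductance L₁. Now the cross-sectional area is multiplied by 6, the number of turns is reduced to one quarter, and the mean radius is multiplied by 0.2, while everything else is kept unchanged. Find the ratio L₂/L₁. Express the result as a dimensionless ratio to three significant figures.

For a toroid, L ∝ μᵣN²A/R.
L₂/L₁ = (6) × (0.25)^2 × (0.2)^-1 = 1.88.

L₂/L₁ = 1.88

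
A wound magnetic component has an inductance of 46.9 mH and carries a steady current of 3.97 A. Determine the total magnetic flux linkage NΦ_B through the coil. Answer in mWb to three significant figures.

From L = NΦ_B/I, the flux linkage is NΦ_B = LI.
NΦ_B = (4.690×10^-2 H)(3.97 A) = 0.1862 Wb.

NΦ_B ≈ 186 mWb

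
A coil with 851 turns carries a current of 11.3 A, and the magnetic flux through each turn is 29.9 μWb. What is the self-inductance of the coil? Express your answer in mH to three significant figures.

L ≈ 2.25 mH

Self-inductance is defined by L = NΦ_B/I (flux linkage over current).
L = (851)(2.990×10^-5 Wb)/(11.3 A) = 2.252×10^-3 H.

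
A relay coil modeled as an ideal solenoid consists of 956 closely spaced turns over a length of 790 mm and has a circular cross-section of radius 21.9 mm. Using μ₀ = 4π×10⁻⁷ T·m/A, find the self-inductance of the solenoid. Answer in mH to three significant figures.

A = πr² = π(2.190×10^-2 m)² = 1.507×10^-3 m².
For a long solenoid, L = μ₀N²A/ℓ.
L = (4π×10⁻⁷)(956)²(1.507×10^-3)/(0.79 m) = 2.190×10^-3 H.

L ≈ 2.19 mH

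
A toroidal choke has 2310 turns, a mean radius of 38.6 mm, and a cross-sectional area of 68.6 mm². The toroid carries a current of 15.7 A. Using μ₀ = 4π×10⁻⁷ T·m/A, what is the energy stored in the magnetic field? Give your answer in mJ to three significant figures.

U ≈ 234 mJ

L = μ₀N²A/(2πR) = (4π×10⁻⁷)(2310)²(6.860×10^-5)/(2π×3.860×10^-2) = 1.897×10^-3 H.
U = ½LI² = ½(1.897×10^-3)(15.7)² = 0.2338 J.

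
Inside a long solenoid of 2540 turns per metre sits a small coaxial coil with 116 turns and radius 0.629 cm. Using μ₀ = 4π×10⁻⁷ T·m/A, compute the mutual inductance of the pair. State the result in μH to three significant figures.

The outer solenoid produces a uniform field B₁ = μ₀n₁I₁ across the inner coil,
so the flux linkage is N₂Φ = N₂B₁A₂ = μ₀n₁N₂A₂·I₁, giving M = μ₀n₁N₂A₂.
A₂ = πr² = π(6.290×10^-3 m)² = 1.243×10^-4 m².
M = (4π×10⁻⁷)(2540)(116)(1.243×10^-4) = 4.602×10^-5 H.

M ≈ 46.0 μH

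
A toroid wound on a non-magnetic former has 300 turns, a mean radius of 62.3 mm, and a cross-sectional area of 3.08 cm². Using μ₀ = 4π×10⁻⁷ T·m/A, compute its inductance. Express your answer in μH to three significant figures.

For a thin toroid, L = μ₀N²A/(2πR).
L = (4π×10⁻⁷)(300)²(3.080×10^-4) / (2π×6.230×10^-2 m) = 8.899×10^-5 H.

L ≈ 89.0 μH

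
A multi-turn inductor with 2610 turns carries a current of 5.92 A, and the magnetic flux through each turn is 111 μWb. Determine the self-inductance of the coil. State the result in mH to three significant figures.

L ≈ 48.9 mH

Self-inductance is defined by L = NΦ_B/I (flux linkage over current).
L = (2610)(1.110×10^-4 Wb)/(5.92 A) = 4.894×10^-2 H.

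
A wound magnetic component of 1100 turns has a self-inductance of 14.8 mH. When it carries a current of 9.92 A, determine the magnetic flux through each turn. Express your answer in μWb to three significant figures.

Φ_B ≈ 133 μWb

From L = NΦ_B/I, the flux per turn is Φ_B = LI/N.
Φ_B = (1.480×10^-2 H)(9.92 A)/1100 = 1.3347×10^-4 Wb.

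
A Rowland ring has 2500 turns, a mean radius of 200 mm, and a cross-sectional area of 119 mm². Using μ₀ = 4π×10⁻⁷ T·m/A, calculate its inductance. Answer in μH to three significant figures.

L ≈ 744 μH

For a thin toroid, L = μ₀N²A/(2πR).
L = (4π×10⁻⁷)(2500)²(1.190×10^-4) / (2π×0.2 m) = 7.438×10^-4 H.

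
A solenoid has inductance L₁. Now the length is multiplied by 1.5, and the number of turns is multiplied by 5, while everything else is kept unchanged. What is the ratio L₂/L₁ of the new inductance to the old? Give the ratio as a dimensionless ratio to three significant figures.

For a solenoid, L ∝ μᵣN²A/ℓ.
L₂/L₁ = (1.5)^-1 × (5)^2 = 16.7.

L₂/L₁ = 16.7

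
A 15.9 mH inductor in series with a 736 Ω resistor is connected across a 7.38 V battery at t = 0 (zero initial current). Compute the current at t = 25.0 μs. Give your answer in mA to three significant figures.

τ = L/R = 1.590×10^-2/736 = 2.160×10^-5 s; final current I_∞ = ε/R = 7.38/736 = 1.003×10^-2 A.
I(t) = I_∞(1 − e^(−t/τ)) with t/τ = 1.157.
I = (1.003×10^-2)(1 − e^(−1.157)) = 6.875×10^-3 A.

I ≈ 6.88 mA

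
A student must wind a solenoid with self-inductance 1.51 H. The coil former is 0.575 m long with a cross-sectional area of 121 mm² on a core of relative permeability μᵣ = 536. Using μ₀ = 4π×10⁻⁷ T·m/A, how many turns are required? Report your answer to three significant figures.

N ≈ 3260 turns

A = 121 mm² = 1.210×10^-4 m².
From L = μ₀μᵣN²A/ℓ, N = √(Lℓ / (μ₀μᵣA)).
N = √[(1.51)(0.575) / ((4π×10⁻⁷)(536)×1.210×10^-4)] = √(1.065×10^7) ≈ 3263.9.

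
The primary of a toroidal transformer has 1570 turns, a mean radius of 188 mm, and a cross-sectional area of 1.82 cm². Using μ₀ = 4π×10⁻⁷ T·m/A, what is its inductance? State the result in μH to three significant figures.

L ≈ 477 μH

For a thin toroid, L = μ₀N²A/(2πR).
L = (4π×10⁻⁷)(1570)²(1.820×10^-4) / (2π×0.188 m) = 4.772×10^-4 H.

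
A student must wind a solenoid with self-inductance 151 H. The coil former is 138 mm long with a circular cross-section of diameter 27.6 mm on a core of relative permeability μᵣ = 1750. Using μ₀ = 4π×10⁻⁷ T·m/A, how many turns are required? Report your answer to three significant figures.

N ≈ 3980 turns

A = π(d/2)² = π(1.380×10^-2 m)² = 5.983×10^-4 m².
From L = μ₀μᵣN²A/ℓ, N = √(Lℓ / (μ₀μᵣA)).
N = √[(151)(0.138) / ((4π×10⁻⁷)(1750)×5.983×10^-4)] = √(1.584×10^7) ≈ 3979.7.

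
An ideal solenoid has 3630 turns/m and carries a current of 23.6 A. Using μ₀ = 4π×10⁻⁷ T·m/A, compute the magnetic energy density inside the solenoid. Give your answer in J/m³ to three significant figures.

B = μ₀nI = (4π×10⁻⁷)(3.630×10^3)(23.6) = 0.1077 T.
u = B²/(2μ₀) = (0.1077)²/(2×4π×10⁻⁷) = 4.611×10^3 J/m³.

u ≈ 4610 J/m³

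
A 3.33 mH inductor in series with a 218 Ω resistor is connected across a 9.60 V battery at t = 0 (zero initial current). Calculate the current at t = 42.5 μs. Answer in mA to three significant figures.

τ = L/R = 3.330×10^-3/218 = 1.528×10^-5 s; final current I_∞ = ε/R = 9.60/218 = 4.404×10^-2 A.
I(t) = I_∞(1 − e^(−t/τ)) with t/τ = 2.782.
I = (4.404×10^-2)(1 − e^(−2.782)) = 4.131×10^-2 A.

I ≈ 41.3 mA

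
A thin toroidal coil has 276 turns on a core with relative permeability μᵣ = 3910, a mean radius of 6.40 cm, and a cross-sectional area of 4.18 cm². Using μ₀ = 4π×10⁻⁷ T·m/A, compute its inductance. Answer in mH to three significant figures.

For a thin toroid, L = μ₀μᵣN²A/(2πR).
L = (4π×10⁻⁷)(3910)(276)²(4.180×10^-4) / (2π×6.400×10^-2 m) = 0.3891 H.

L ≈ 389 mH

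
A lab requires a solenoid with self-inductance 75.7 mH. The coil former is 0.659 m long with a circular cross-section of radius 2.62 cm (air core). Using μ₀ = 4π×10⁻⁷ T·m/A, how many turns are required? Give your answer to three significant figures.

A = πr² = π(2.620×10^-2 m)² = 2.157×10^-3 m².
From L = μ₀N²A/ℓ, N = √(Lℓ / (μ₀A)).
N = √[(7.570×10^-2)(0.659) / ((4π×10⁻⁷)×2.157×10^-3)] = √(1.841×10^7) ≈ 4290.5.

N ≈ 4290 turns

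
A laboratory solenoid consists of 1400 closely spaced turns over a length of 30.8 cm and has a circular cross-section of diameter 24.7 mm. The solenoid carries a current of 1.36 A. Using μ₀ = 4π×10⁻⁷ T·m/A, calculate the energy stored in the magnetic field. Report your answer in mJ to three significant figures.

A = π(d/2)² = π(1.235×10^-2 m)² = 4.792×10^-4 m².
L = μ₀N²A/ℓ = (4π×10⁻⁷)(1400)²(4.792×10^-4)/(0.308) = 3.832×10^-3 H.
U = ½LI² = ½(3.832×10^-3)(1.36)² = 3.544×10^-3 J.

U ≈ 3.54 mJ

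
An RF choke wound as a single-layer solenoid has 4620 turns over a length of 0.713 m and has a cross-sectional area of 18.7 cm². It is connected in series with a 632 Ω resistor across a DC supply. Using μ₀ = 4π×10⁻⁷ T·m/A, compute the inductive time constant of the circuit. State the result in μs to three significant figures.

τ ≈ 111 μs

A = 18.7 cm² = 1.870×10^-3 m².
L = μ₀N²A/ℓ = (4π×10⁻⁷)(4620)²(1.870×10^-3)/(0.713) = 7.0347×10^-2 H.
τ = L/R = (7.0347×10^-2)/(632) = 1.113×10^-4 s.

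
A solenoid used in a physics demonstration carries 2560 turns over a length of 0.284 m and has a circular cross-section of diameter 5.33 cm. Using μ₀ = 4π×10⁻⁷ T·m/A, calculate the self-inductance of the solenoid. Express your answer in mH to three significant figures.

A = π(d/2)² = π(2.665×10^-2 m)² = 2.231×10^-3 m².
For a long solenoid, L = μ₀N²A/ℓ.
L = (4π×10⁻⁷)(2560)²(2.231×10^-3)/(0.284 m) = 6.470×10^-2 H.

L ≈ 64.7 mH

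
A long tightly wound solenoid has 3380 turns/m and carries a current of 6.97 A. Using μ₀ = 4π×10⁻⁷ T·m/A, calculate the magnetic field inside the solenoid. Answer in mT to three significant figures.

Inside a long solenoid, B = μ₀nI.
B = (4π×10⁻⁷)(3.380×10^3 m⁻¹)(6.97 A) = 2.960×10^-2 T.

B ≈ 29.6 mT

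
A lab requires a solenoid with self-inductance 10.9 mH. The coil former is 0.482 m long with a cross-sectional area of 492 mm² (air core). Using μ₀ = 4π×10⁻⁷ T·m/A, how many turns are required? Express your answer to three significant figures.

N ≈ 2920 turns

A = 492 mm² = 4.920×10^-4 m².
From L = μ₀N²A/ℓ, N = √(Lℓ / (μ₀A)).
N = √[(1.090×10^-2)(0.482) / ((4π×10⁻⁷)×4.920×10^-4)] = √(8.498×10^6) ≈ 2915.1.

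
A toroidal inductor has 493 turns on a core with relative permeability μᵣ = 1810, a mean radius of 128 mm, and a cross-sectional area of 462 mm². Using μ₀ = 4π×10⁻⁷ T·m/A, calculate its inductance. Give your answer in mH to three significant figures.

For a thin toroid, L = μ₀μᵣN²A/(2πR).
L = (4π×10⁻⁷)(1810)(493)²(4.620×10^-4) / (2π×0.128 m) = 0.3176 H.

L ≈ 318 mH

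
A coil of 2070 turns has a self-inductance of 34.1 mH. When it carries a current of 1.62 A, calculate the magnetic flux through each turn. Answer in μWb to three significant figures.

From L = NΦ_B/I, the flux per turn is Φ_B = LI/N.
Φ_B = (3.410×10^-2 H)(1.62 A)/2070 = 2.669×10^-5 Wb.

Φ_B ≈ 26.7 μWb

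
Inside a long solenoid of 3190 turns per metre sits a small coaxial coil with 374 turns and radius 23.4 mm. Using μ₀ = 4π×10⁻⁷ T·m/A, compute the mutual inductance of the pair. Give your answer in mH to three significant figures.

M ≈ 2.58 mH

The outer solenoid produces a uniform field B₁ = μ₀n₁I₁ across the inner coil,
so the flux linkage is N₂Φ = N₂B₁A₂ = μ₀n₁N₂A₂·I₁, giving M = μ₀n₁N₂A₂.
A₂ = πr² = π(2.340×10^-2 m)² = 1.720×10^-3 m².
M = (4π×10⁻⁷)(3190)(374)(1.720×10^-3) = 2.579×10^-3 H.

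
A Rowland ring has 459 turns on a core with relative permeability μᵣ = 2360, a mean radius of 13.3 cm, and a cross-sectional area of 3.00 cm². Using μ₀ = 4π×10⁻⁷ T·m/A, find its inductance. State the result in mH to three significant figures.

For a thin toroid, L = μ₀μᵣN²A/(2πR).
L = (4π×10⁻⁷)(2360)(459)²(3.000×10^-4) / (2π×0.133 m) = 0.2243 H.

L ≈ 224 mH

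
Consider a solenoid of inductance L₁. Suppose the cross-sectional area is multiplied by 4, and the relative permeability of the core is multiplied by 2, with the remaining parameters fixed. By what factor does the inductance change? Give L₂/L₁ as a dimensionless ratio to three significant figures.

For a solenoid, L ∝ μᵣN²A/ℓ.
L₂/L₁ = (4) × (2) = 8.00.

L₂/L₁ = 8.00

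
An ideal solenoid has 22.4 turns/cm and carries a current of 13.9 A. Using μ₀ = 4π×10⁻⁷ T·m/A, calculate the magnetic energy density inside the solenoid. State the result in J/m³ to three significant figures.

B = μ₀nI = (4π×10⁻⁷)(2.240×10^3)(13.9) = 3.913×10^-2 T.
u = B²/(2μ₀) = (3.913×10^-2)²/(2×4π×10⁻⁷) = 609.1 J/m³.

u ≈ 609 J/m³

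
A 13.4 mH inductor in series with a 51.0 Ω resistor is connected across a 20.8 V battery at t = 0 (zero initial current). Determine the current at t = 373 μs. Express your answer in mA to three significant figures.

τ = L/R = 1.340×10^-2/51.0 = 2.627×10^-4 s; final current I_∞ = ε/R = 20.8/51.0 = 0.4078 A.
I(t) = I_∞(1 − e^(−t/τ)) with t/τ = 1.420.
I = (0.4078)(1 − e^(−1.420)) = 0.3092 A.

I ≈ 309 mA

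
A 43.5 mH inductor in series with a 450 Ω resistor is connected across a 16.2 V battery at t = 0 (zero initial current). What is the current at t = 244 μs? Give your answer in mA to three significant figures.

I ≈ 33.1 mA

τ = L/R = 4.350×10^-2/450 = 9.667×10^-5 s; final current I_∞ = ε/R = 16.2/450 = 3.600×10^-2 A.
I(t) = I_∞(1 − e^(−t/τ)) with t/τ = 2.524.
I = (3.600×10^-2)(1 − e^(−2.524)) = 3.312×10^-2 A.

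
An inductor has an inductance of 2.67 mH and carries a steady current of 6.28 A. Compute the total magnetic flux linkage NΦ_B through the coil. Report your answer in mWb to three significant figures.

NΦ_B ≈ 16.8 mWb

From L = NΦ_B/I, the flux linkage is NΦ_B = LI.
NΦ_B = (2.670×10^-3 H)(6.28 A) = 1.677×10^-2 Wb.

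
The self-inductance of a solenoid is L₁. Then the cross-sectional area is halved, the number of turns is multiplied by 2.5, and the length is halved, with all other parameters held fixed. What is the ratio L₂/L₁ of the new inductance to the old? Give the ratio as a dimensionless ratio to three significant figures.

For a solenoid, L ∝ μᵣN²A/ℓ.
L₂/L₁ = (0.5) × (2.5)^2 × (0.5)^-1 = 6.25.

L₂/L₁ = 6.25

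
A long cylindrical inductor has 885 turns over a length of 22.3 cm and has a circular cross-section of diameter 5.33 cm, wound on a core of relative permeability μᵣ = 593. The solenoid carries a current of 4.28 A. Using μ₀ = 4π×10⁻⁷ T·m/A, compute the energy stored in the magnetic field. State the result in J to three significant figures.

A = π(d/2)² = π(2.665×10^-2 m)² = 2.231×10^-3 m².
L = μ₀μᵣN²A/ℓ = (4π×10⁻⁷)(593)(885)²(2.231×10^-3)/(0.223) = 5.84 H.
U = ½LI² = ½(5.84)(4.28)² = 53.49 J.

U ≈ 53.5 J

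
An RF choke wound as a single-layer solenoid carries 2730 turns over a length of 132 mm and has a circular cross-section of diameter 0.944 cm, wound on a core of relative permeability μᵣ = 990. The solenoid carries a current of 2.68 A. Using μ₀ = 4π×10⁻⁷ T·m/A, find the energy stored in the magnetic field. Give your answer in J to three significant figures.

A = π(d/2)² = π(4.720×10^-3 m)² = 6.999×10^-5 m².
L = μ₀μᵣN²A/ℓ = (4π×10⁻⁷)(990)(2730)²(6.999×10^-5)/(0.132) = 4.916 H.
U = ½LI² = ½(4.916)(2.68)² = 17.66 J.

U ≈ 17.7 J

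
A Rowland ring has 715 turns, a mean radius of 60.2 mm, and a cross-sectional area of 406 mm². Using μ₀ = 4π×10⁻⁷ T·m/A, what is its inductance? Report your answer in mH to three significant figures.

For a thin toroid, L = μ₀N²A/(2πR).
L = (4π×10⁻⁷)(715)²(4.060×10^-4) / (2π×6.020×10^-2 m) = 6.896×10^-4 H.

L ≈ 0.690 mH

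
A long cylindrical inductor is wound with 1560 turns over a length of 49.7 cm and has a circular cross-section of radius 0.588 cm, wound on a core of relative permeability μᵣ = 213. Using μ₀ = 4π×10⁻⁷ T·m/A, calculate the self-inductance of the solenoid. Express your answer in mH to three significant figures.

L ≈ 142 mH

A = πr² = π(5.880×10^-3 m)² = 1.086×10^-4 m².
For a long solenoid, L = μ₀μᵣN²A/ℓ.
L = (4π×10⁻⁷)(213)(1560)²(1.086×10^-4)/(0.497 m) = 0.1424 H.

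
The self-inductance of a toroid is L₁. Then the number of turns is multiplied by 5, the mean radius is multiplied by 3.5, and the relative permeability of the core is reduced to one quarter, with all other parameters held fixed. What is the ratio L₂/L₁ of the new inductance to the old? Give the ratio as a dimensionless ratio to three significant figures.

For a toroid, L ∝ μᵣN²A/R.
L₂/L₁ = (5)^2 × (3.5)^-1 × (0.25) = 1.79.

L₂/L₁ = 1.79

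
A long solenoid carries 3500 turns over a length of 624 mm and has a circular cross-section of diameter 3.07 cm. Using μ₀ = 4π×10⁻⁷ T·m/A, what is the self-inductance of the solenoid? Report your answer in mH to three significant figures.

L ≈ 18.3 mH

A = π(d/2)² = π(1.535×10^-2 m)² = 7.402×10^-4 m².
For a long solenoid, L = μ₀N²A/ℓ.
L = (4π×10⁻⁷)(3500)²(7.402×10^-4)/(0.624 m) = 1.826×10^-2 H.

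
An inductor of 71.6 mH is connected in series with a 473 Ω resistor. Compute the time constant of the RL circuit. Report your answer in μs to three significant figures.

τ = L/R = (7.160×10^-2 H)/(473 Ω) = 1.514×10^-4 s.

τ ≈ 151 μs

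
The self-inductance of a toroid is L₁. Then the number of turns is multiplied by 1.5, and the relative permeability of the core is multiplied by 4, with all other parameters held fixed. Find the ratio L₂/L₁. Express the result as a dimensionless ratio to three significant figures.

For a toroid, L ∝ μᵣN²A/R.
L₂/L₁ = (1.5)^2 × (4) = 9.00.

L₂/L₁ = 9.00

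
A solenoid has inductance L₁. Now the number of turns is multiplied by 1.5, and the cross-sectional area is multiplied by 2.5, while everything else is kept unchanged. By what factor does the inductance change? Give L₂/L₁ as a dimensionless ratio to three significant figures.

L₂/L₁ = 5.63

For a solenoid, L ∝ μᵣN²A/ℓ.
L₂/L₁ = (1.5)^2 × (2.5) = 5.63.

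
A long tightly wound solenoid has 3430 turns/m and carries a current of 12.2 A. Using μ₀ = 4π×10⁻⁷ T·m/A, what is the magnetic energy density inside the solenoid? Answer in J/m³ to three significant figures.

u ≈ 1100 J/m³

B = μ₀nI = (4π×10⁻⁷)(3.430×10^3)(12.2) = 5.259×10^-2 T.
u = B²/(2μ₀) = (5.259×10^-2)²/(2×4π×10⁻⁷) = 1.100×10^3 J/m³.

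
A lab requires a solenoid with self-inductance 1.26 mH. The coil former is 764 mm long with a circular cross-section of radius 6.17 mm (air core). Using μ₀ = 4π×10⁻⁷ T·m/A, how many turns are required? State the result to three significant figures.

N ≈ 2530 turns

A = πr² = π(6.170×10^-3 m)² = 1.196×10^-4 m².
From L = μ₀N²A/ℓ, N = √(Lℓ / (μ₀A)).
N = √[(1.260×10^-3)(0.764) / ((4π×10⁻⁷)×1.196×10^-4)] = √(6.405×10^6) ≈ 2530.9.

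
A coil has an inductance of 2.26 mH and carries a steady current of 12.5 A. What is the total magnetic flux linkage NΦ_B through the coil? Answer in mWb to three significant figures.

NΦ_B ≈ 28.3 mWb

From L = NΦ_B/I, the flux linkage is NΦ_B = LI.
NΦ_B = (2.260×10^-3 H)(12.5 A) = 2.825×10^-2 Wb.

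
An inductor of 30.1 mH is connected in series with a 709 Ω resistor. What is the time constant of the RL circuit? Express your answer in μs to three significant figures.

τ ≈ 42.5 μs

τ = L/R = (3.010×10^-2 H)/(709 Ω) = 4.245×10^-5 s.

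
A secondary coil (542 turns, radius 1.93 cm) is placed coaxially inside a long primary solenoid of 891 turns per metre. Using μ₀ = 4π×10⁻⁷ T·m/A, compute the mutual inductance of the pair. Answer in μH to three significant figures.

The outer solenoid produces a uniform field B₁ = μ₀n₁I₁ across the inner coil,
so the flux linkage is N₂Φ = N₂B₁A₂ = μ₀n₁N₂A₂·I₁, giving M = μ₀n₁N₂A₂.
A₂ = πr² = π(1.930×10^-2 m)² = 1.170×10^-3 m².
M = (4π×10⁻⁷)(891)(542)(1.170×10^-3) = 7.102×10^-4 H.

M ≈ 710 μH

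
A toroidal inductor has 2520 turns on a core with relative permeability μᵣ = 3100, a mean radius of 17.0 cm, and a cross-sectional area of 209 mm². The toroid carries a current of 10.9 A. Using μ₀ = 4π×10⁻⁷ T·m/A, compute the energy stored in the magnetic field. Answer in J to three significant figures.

L = μ₀μᵣN²A/(2πR) = (4π×10⁻⁷)(3100)(2520)²(2.090×10^-4)/(2π×0.17) = 4.84 H.
U = ½LI² = ½(4.84)(10.9)² = 287.5 J.

U ≈ 288 J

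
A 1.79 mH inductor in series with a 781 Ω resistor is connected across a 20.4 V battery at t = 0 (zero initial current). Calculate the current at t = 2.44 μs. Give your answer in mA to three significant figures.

I ≈ 17.1 mA

τ = L/R = 1.790×10^-3/781 = 2.292×10^-6 s; final current I_∞ = ε/R = 20.4/781 = 2.612×10^-2 A.
I(t) = I_∞(1 − e^(−t/τ)) with t/τ = 1.065.
I = (2.612×10^-2)(1 − e^(−1.065)) = 1.711×10^-2 A.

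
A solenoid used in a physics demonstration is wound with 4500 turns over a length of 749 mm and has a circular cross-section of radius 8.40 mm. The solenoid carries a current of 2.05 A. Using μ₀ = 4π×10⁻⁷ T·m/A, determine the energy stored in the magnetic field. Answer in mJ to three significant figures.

U ≈ 15.8 mJ

A = πr² = π(8.400×10^-3 m)² = 2.217×10^-4 m².
L = μ₀N²A/ℓ = (4π×10⁻⁷)(4500)²(2.217×10^-4)/(0.749) = 7.531×10^-3 H.
U = ½LI² = ½(7.531×10^-3)(2.05)² = 1.582×10^-2 J.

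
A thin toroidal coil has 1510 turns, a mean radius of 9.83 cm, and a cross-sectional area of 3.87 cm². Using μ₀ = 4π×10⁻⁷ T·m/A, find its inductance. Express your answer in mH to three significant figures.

For a thin toroid, L = μ₀N²A/(2πR).
L = (4π×10⁻⁷)(1510)²(3.870×10^-4) / (2π×9.830×10^-2 m) = 1.795×10^-3 H.

L ≈ 1.80 mH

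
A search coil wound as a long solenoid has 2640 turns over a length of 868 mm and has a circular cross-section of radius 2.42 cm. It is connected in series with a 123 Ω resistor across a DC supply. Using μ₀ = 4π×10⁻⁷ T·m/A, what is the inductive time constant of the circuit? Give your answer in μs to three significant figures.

τ ≈ 151 μs

A = πr² = π(2.420×10^-2 m)² = 1.840×10^-3 m².
L = μ₀N²A/ℓ = (4π×10⁻⁷)(2640)²(1.840×10^-3)/(0.868) = 1.856×10^-2 H.
τ = L/R = (1.856×10^-2)/(123) = 1.509×10^-4 s.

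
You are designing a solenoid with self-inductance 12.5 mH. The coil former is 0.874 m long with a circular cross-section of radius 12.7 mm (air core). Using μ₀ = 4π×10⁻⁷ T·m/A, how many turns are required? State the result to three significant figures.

N ≈ 4140 turns

A = πr² = π(1.270×10^-2 m)² = 5.067×10^-4 m².
From L = μ₀N²A/ℓ, N = √(Lℓ / (μ₀A)).
N = √[(1.250×10^-2)(0.874) / ((4π×10⁻⁷)×5.067×10^-4)] = √(1.716×10^7) ≈ 4142.2.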